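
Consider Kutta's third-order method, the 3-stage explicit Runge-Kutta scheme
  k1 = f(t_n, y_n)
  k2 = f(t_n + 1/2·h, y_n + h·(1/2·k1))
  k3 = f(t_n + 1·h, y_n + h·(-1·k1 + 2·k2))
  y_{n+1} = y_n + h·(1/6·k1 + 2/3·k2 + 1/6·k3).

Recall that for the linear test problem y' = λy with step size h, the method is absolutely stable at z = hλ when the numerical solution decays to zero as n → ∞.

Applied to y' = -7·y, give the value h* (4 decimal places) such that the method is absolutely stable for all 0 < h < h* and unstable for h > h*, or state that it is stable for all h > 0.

(-2.5127,0); λ=-7 ⇒ h* = 0.3590.

On y'=λy, z=hλ:
  order 3, 3-stage ⇒ R(z)=1+z+z^2/2+z^3/6
  (e.g. R(-1.11)=0.27811, |R|=0.27811)

Find x<0 with |R(x)|<1.
x=-1.11: |R|=0.2781
|R(-1.96)|=0.2941 |R(-1.27)|=0.1951 |R(-0.92)|=0.3734
Bisect:
  x_lo=-2.9747 |R|=1.9374  x_hi=-0.3938 |R|=0.6736
  mid=-1.68423 |R|=0.06217 →hi
  mid=-2.32946 |R|=0.72302 →hi
  mid=-2.65207 |R|=1.24421 →lo
  mid=-2.49076 |R|=0.96422 →hi
  mid=-2.57142 |R|=1.09911 →lo
  mid=-2.53109 |R|=1.03042 →lo
  mid=-2.51093 |R|=0.99702 →hi
  mid=-2.52101 |R|=1.01364 →lo
  mid=-2.51597 |R|=1.00531 →lo
  mid=-2.51345 |R|=1.00116 →lo
  ...
  [-2.51282,-2.51266] ⇒ x*=-2.5127
Interval (-2.5127, 0).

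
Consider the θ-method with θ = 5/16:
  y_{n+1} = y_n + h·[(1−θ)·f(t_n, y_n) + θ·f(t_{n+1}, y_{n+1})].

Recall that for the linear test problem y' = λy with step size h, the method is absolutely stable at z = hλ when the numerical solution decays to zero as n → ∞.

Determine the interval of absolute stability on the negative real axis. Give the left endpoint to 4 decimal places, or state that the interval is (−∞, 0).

(-5.3333, 0).

With y'=λy (z=hλ):
  y_{n+1} = y_n + z·[11/16·y_n + 5/16·y_{n+1}] ⇒ (1 − 5/16z)y_{n+1} = (1 + 11/16z)y_n
  Hence R(z) = (1 + 11/16z)/(1 − 5/16z).

Need |R(x)|<1, x<0.
x=-1.76: |R|=0.1355
R=−1: 1+11/16x = −1+5/16x ⇒ -3/8x=2 ⇒ x=2/(-3/8)=-5.3333
Confirm numerically:
  x=-4.899: |R|=0.93565 <1
  x=-4.138: |R|=0.80452 <1
  x=-4.131: |R|=0.80319 <1
  x=-5.808: |R|=1.06323 >1
  x=-5.553: |R|=1.03012 >1
Stable set (-5.3333, 0).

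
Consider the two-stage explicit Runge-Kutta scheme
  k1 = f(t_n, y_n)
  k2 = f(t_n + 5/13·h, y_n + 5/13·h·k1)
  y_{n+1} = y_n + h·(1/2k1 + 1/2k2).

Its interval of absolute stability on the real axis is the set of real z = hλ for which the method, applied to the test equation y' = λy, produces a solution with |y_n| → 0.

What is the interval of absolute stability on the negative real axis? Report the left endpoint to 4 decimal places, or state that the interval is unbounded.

On y'=λy, z=hλ:
  k1=λy_n ⇒ h·k1=z·y_n;  k2=λ(1+5/13z)y_n ⇒ h·k2=z(1+5/13z)y_n
  y_{n+1}/y_n = 1 + 1/2z + 1/2z(1+5/13z) = 1 + z + 5/26z²
  Hence R(z) = 1 + z + 5/26z².

Solve |R(x)|<1 on ℝ⁻.
x=-1.27: |R|=0.0402
R=1: x+5/26x²=0 ⇒ x=−26/5=-5.2000; min R=1−1/(4·5/26)=-0.3000>−1
Confirm numerically:
  x=-4.849: |R|=0.67269 <1
  x=-4.429: |R|=0.34332 <1
  x=-2.674: |R|=0.29895 <1
  x=-2.670: |R|=0.29906 <1
  x=-5.768: |R|=1.63004 >1
  x=-5.512: |R|=1.33072 >1
Interval (-5.2000, 0).

(-5.2000, 0).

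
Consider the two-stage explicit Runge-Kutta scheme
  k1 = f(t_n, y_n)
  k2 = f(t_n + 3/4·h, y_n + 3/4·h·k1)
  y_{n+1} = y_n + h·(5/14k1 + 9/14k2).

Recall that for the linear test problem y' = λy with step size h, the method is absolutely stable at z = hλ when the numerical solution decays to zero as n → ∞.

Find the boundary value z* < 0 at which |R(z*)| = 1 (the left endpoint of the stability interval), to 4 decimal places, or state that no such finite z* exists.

On y'=λy, z=hλ:
  k1=λy_n ⇒ h·k1=z·y_n;  k2=λ(1+3/4z)y_n ⇒ h·k2=z(1+3/4z)y_n
  y_{n+1}/y_n = 1 + 5/14z + 9/14z(1+3/4z) = 1 + z + 27/56z²
  Hence R(z) = 1 + z + 27/56z².

Find x<0 with |R(x)|<1.
x=-1.71: |R|=0.6998
R=1: x+27/56x²=0 ⇒ x=−56/27=-2.0741; min R=1−1/(4·27/56)=0.4815>−1
Confirm numerically:
  x=-2.037: |R|=0.96359 <1
  x=-2.001: |R|=0.92950 <1
  x=-1.185: |R|=0.49204 <1
  x=-1.101: |R|=0.48345 <1
  x=-2.598: |R|=1.65627 >1
  x=-2.387: |R|=1.36014 >1
Interval (-2.0741, 0).

left endpoint -2.0741.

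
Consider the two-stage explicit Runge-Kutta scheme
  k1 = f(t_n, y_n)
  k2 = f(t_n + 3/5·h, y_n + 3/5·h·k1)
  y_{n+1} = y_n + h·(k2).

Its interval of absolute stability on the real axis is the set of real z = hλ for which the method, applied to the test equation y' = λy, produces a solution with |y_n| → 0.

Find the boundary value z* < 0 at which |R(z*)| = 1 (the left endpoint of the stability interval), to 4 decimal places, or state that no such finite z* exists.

z* = -1.6667.

With y'=λy (z=hλ):
  k1=λy_n ⇒ h·k1=z·y_n;  k2=λ(1+3/5z)y_n ⇒ h·k2=z(1+3/5z)y_n
  y_{n+1}/y_n = 1 + z(1+3/5z) = 1 + z + 3/5z²
  R(z) = 1 + z + 3/5z².

Need |R(x)|<1, x<0.
x=-1.17: |R|=0.6513
R=1: x+3/5x²=0 ⇒ x=−5/3=-1.6667; min R=1−1/(4·3/5)=0.5833>−1
Confirm numerically:
  x=-1.392: |R|=0.77060 <1
  x=-1.141: |R|=0.64013 <1
  x=-0.985: |R|=0.59713 <1
  x=-0.784: |R|=0.58479 <1
  x=-2.160: |R|=1.63936 >1
  x=-1.715: |R|=1.04973 >1
  x=-1.701: |R|=1.03504 >1
So |R|<1 on (-1.6667, 0).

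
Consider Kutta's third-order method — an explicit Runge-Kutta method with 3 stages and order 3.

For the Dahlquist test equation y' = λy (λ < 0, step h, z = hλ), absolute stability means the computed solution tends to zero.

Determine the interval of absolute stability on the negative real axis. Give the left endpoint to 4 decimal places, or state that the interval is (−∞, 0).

Test eqn y'=λy, z=hλ:
  order 3, 3-stage ⇒ R(z)=1+z+z^2/2+z^3/6
  (e.g. R(-1.54)=0.03709, |R|=0.03709)

Find x<0 with |R(x)|<1.
x=-1.54: |R|=0.0371
|R(-2.91)|=1.7830 |R(-1.07)|=0.2983 |R(-0.58)|=0.5557
Bisect:
  x_lo=-3.1761 |R|=2.4721  x_hi=-0.1258 |R|=0.8818
  mid=-1.65095 |R|=0.03811 →hi
  mid=-2.41351 |R|=0.84413 →hi
  mid=-2.79479 |R|=1.52766 →lo
  mid=-2.60415 |R|=1.15674 →lo
  mid=-2.50883 |R|=0.99358 →hi
  mid=-2.55649 |R|=1.07339 →lo
  mid=-2.53266 |R|=1.03305 →lo
  ...
  [-2.51293,-2.51274] ⇒ x*=-2.5127
Interval (-2.5127, 0).

z∈(-2.5127,0).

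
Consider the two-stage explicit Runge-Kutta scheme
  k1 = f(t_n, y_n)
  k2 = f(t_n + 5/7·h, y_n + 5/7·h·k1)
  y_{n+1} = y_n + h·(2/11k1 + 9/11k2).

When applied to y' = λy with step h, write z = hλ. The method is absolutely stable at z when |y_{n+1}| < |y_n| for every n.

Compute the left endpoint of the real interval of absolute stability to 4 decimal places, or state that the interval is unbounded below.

On y'=λy, z=hλ:
  k1=λy_n ⇒ h·k1=z·y_n;  k2=λ(1+5/7z)y_n ⇒ h·k2=z(1+5/7z)y_n
  y_{n+1}/y_n = 1 + 2/11z + 9/11z(1+5/7z) = 1 + z + 45/77z²
  Hence R(z) = 1 + z + 45/77z².

Find x<0 with |R(x)|<1.
x=-1.63: |R|=0.9227
R=1: x+45/77x²=0 ⇒ x=−77/45=-1.7111; min R=1−1/(4·45/77)=0.5722>−1
Confirm numerically:
  x=-1.315: |R|=0.69559 <1
  x=-0.804: |R|=0.57378 <1
  x=-0.747: |R|=0.57911 <1
  x=-2.278: |R|=1.75470 >1
  x=-2.003: |R|=1.34168 >1
  x=-1.896: |R|=1.20487 >1
Interval (-1.7111, 0).

z* = -1.7111.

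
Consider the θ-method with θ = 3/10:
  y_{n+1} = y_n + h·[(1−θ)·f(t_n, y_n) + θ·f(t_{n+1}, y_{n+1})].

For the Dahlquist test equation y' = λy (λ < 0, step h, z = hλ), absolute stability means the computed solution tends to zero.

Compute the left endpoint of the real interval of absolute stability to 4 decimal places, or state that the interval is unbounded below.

Set f=λy, z=hλ:
  y_{n+1} = y_n + z·[7/10·y_n + 3/10·y_{n+1}] ⇒ (1 − 3/10z)y_{n+1} = (1 + 7/10z)y_n
  ⇒ R(z) = (1 + 7/10z)/(1 − 3/10z).

Need |R(x)|<1, x<0.
x=-0.35: |R|=0.6833
R=−1: 1+7/10x = −1+3/10x ⇒ -2/5x=2 ⇒ x=2/(-2/5)=-5.0000
Confirm numerically:
  x=-4.611: |R|=0.93471 <1
  x=-3.679: |R|=0.74882 <1
  x=-3.156: |R|=0.62112 <1
  x=-3.012: |R|=0.58227 <1
  x=-5.355: |R|=1.05448 >1
  x=-5.347: |R|=1.05330 >1
So |R|<1 on (-5.0000, 0).

z* = -5.0000.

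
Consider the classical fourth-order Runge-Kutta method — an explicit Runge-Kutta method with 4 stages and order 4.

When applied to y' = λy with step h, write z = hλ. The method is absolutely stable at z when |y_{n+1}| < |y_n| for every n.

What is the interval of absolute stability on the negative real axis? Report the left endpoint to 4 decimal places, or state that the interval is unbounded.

z∈(-2.7853,0).

Test eqn y'=λy, z=hλ:
  order 4, 4-stage ⇒ R(z)=1+z+z^2/2+z^3/6+z^4/24
  (e.g. R(-0.66)=0.51779, |R|=0.51779)

Boundary: |R(x)|=1, x<0.
x=-0.66: |R|=0.5178
|R(-3.18)|=1.7775 |R(-2.92)|=1.2228 |R(-1.8)|=0.2854
Bisect:
  x_lo=-3.4554 |R|=2.5784  x_hi=-0.0995 |R|=0.9053
  mid=-1.77744 |R|=0.28218 →hi
  mid=-2.61643 |R|=0.77386 →hi
  mid=-3.03593 |R|=1.44849 →lo
  mid=-2.82618 |R|=1.06342 →lo
  mid=-2.72131 |R|=0.90774 →hi
  mid=-2.77374 |R|=0.98273 →hi
  mid=-2.79996 |R|=1.02234 →lo
  mid=-2.78685 |R|=1.00235 →lo
  mid=-2.78030 |R|=0.99250 →hi
  mid=-2.78358 |R|=0.99741 →hi
  ...
  [-2.78542,-2.78521] ⇒ x*=-2.7853
Interval (-2.7853, 0).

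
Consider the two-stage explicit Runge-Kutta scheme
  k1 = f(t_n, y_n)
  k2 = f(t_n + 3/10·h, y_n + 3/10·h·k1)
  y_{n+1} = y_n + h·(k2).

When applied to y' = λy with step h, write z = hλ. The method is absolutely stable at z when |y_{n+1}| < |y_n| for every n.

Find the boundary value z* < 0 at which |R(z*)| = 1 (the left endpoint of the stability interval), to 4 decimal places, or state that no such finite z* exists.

z* = -3.3333.

With y'=λy (z=hλ):
  k1=λy_n ⇒ h·k1=z·y_n;  k2=λ(1+3/10z)y_n ⇒ h·k2=z(1+3/10z)y_n
  y_{n+1}/y_n = 1 + z(1+3/10z) = 1 + z + 3/10z²
  Hence R(z) = 1 + z + 3/10z².

Find x<0 with |R(x)|<1.
x=-1.19: |R|=0.2348
R=1: x+3/10x²=0 ⇒ x=−10/3=-3.3333; min R=1−1/(4·3/10)=0.1667>−1
Confirm numerically:
  x=-1.704: |R|=0.16708 <1
  x=-1.699: |R|=0.16698 <1
  x=-1.622: |R|=0.16727 <1
  x=-3.742: |R|=1.45877 >1
  x=-3.690: |R|=1.39483 >1
  x=-3.433: |R|=1.10265 >1
So |R|<1 on (-3.3333, 0).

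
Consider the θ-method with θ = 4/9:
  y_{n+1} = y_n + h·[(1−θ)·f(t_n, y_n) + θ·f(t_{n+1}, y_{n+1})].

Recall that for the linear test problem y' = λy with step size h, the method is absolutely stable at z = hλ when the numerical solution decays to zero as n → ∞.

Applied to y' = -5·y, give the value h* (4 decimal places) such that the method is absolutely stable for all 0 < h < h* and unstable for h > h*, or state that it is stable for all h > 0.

(-18.0000,0); λ=-5 ⇒ h* = (18)/5 = 3.6000.

On y'=λy, z=hλ:
  y_{n+1} = y_n + z·[5/9·y_n + 4/9·y_{n+1}] ⇒ (1 − 4/9z)y_{n+1} = (1 + 5/9z)y_n
  ⇒ R(z) = (1 + 5/9z)/(1 − 4/9z).

Boundary: |R(x)|=1, x<0.
x=-1.22: |R|=0.2089
R=−1: 1+5/9x = −1+4/9x ⇒ -1/9x=2 ⇒ x=2/(-1/9)=-18.0000
Confirm numerically:
  x=-15.108: |R|=0.95835 <1
  x=-13.041: |R|=0.91892 <1
  x=-12.700: |R|=0.91137 <1
  x=-18.098: |R|=1.00120 >1
  x=-18.070: |R|=1.00086 >1
Interval (-18.0000, 0).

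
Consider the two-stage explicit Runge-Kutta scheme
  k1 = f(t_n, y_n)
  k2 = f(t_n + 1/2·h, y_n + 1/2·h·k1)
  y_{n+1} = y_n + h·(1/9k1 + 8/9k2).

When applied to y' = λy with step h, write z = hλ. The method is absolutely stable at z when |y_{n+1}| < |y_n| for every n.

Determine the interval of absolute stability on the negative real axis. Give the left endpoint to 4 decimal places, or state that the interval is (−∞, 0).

z∈(-2.2500,0).

Set f=λy, z=hλ:
  k1=λy_n ⇒ h·k1=z·y_n;  k2=λ(1+1/2z)y_n ⇒ h·k2=z(1+1/2z)y_n
  y_{n+1}/y_n = 1 + 1/9z + 8/9z(1+1/2z) = 1 + z + 4/9z²
  ⇒ R(z) = 1 + z + 4/9z².

Need |R(x)|<1, x<0.
x=-0.42: |R|=0.6584
R=1: x+4/9x²=0 ⇒ x=−9/4=-2.2500; min R=1−1/(4·4/9)=0.4375>−1
Confirm numerically:
  x=-2.210: |R|=0.96071 <1
  x=-2.142: |R|=0.89718 <1
  x=-1.745: |R|=0.60834 <1
  x=-1.734: |R|=0.60234 <1
  x=-2.793: |R|=1.67404 >1
  x=-2.642: |R|=1.46030 >1
  x=-2.410: |R|=1.17138 >1
Stable set (-2.2500, 0).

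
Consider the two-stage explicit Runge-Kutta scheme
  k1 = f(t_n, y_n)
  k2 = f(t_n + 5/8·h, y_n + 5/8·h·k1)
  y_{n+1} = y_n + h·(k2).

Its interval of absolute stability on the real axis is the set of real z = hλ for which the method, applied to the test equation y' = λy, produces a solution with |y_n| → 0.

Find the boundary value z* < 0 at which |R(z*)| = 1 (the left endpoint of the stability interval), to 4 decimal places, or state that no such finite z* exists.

With y'=λy (z=hλ):
  k1=λy_n ⇒ h·k1=z·y_n;  k2=λ(1+5/8z)y_n ⇒ h·k2=z(1+5/8z)y_n
  y_{n+1}/y_n = 1 + z(1+5/8z) = 1 + z + 5/8z²
  so R(z) = 1 + z + 5/8z².

Need |R(x)|<1, x<0.
x=-0.82: |R|=0.6002
R=1: x+5/8x²=0 ⇒ x=−8/5=-1.6000; min R=1−1/(4·5/8)=0.6000>−1
Confirm numerically:
  x=-1.450: |R|=0.86406 <1
  x=-1.410: |R|=0.83256 <1
  x=-1.298: |R|=0.75500 <1
  x=-2.175: |R|=1.78164 >1
  x=-1.906: |R|=1.36452 >1
So |R|<1 on (-1.6000, 0).

left endpoint -1.6000.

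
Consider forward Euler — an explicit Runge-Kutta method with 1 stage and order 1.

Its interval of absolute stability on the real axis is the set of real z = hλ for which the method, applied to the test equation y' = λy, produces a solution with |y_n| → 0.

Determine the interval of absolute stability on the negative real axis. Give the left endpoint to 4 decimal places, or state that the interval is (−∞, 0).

Set f=λy, z=hλ:
  order 1, 1-stage ⇒ R(z)=1+z
  (e.g. R(-1.69)=-0.69000, |R|=0.69000)

Need |R(x)|<1, x<0.
x=-1.69: |R|=0.6900
|R(-2.38)|=1.3800 |R(-2.07)|=1.0700 |R(-1.31)|=0.3100
Bisect:
  x_lo=-2.3478 |R|=1.3478  x_hi=-0.2547 |R|=0.7453
  mid=-1.30126 |R|=0.30126 →hi
  mid=-1.82451 |R|=0.82451 →hi
  mid=-2.08614 |R|=1.08614 →lo
  mid=-1.95532 |R|=0.95532 →hi
  mid=-2.02073 |R|=1.02073 →lo
  mid=-1.98803 |R|=0.98803 →hi
  mid=-2.00438 |R|=1.00438 →lo
  ...
  [-2.00004,-1.99991] ⇒ x*=-2.0000
Interval (-2.0000, 0).

(-2.0000, 0).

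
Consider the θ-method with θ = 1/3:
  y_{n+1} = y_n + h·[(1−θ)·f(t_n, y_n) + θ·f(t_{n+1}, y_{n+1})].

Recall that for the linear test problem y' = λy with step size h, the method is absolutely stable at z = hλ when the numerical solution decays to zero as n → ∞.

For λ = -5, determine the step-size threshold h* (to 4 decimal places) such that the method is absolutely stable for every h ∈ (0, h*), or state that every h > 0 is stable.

(-6.0000,0); λ=-5 ⇒ h* = (6)/5 = 1.2000.

On y'=λy, z=hλ:
  y_{n+1} = y_n + z·[2/3·y_n + 1/3·y_{n+1}] ⇒ (1 − 1/3z)y_{n+1} = (1 + 2/3z)y_n
  so R(z) = (1 + 2/3z)/(1 − 1/3z).

Need |R(x)|<1, x<0.
x=-0.44: |R|=0.6163
R=−1: 1+2/3x = −1+1/3x ⇒ -1/3x=2 ⇒ x=2/(-1/3)=-6.0000
Confirm numerically:
  x=-5.908: |R|=0.98967 <1
  x=-4.207: |R|=0.75121 <1
  x=-4.173: |R|=0.74529 <1
  x=-6.286: |R|=1.03080 >1
  x=-6.237: |R|=1.02566 >1
Interval (-6.0000, 0).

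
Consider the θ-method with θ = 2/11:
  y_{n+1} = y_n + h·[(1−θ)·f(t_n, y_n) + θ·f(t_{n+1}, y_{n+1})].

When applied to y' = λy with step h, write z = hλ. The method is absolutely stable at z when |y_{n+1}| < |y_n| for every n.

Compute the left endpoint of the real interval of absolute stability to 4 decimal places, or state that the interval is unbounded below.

left endpoint -3.1429.

On y'=λy, z=hλ:
  y_{n+1} = y_n + z·[9/11·y_n + 2/11·y_{n+1}] ⇒ (1 − 2/11z)y_{n+1} = (1 + 9/11z)y_n
  ⇒ R(z) = (1 + 9/11z)/(1 − 2/11z).

Solve |R(x)|<1 on ℝ⁻.
x=-1.01: |R|=0.1467
R=−1: 1+9/11x = −1+2/11x ⇒ -7/11x=2 ⇒ x=2/(-7/11)=-3.1429
Confirm numerically:
  x=-2.810: |R|=0.85981 <1
  x=-1.371: |R|=0.09744 <1
  x=-1.318: |R|=0.06322 <1
  x=-3.578: |R|=1.16777 >1
  x=-3.574: |R|=1.16630 >1
  x=-3.505: |R|=1.14076 >1
So |R|<1 on (-3.1429, 0).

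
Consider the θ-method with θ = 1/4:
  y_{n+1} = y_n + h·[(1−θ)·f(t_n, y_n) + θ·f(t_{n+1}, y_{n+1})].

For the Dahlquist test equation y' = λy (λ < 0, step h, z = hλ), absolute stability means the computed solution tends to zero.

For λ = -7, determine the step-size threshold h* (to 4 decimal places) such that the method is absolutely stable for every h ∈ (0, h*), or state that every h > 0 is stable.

(-4.0000,0); λ=-7 ⇒ h* = (4)/7 = 0.5714.

On y'=λy, z=hλ:
  y_{n+1} = y_n + z·[3/4·y_n + 1/4·y_{n+1}] ⇒ (1 − 1/4z)y_{n+1} = (1 + 3/4z)y_n
  so R(z) = (1 + 3/4z)/(1 − 1/4z).

Boundary: |R(x)|=1, x<0.
x=-1.26: |R|=0.0418
R=−1: 1+3/4x = −1+1/4x ⇒ -1/2x=2 ⇒ x=2/(-1/2)=-4.0000
Confirm numerically:
  x=-2.934: |R|=0.69253 <1
  x=-2.206: |R|=0.42185 <1
  x=-1.822: |R|=0.25180 <1
  x=-1.695: |R|=0.19052 <1
  x=-4.400: |R|=1.09524 >1
  x=-4.263: |R|=1.06366 >1
Stable set (-4.0000, 0).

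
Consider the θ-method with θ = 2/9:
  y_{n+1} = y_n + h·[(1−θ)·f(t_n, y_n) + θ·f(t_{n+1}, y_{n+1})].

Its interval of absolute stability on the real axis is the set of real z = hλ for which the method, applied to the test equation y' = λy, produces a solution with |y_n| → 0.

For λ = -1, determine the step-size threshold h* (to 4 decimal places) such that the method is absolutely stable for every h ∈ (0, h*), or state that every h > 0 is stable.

With y'=λy (z=hλ):
  y_{n+1} = y_n + z·[7/9·y_n + 2/9·y_{n+1}] ⇒ (1 − 2/9z)y_{n+1} = (1 + 7/9z)y_n
  so R(z) = (1 + 7/9z)/(1 − 2/9z).

Boundary: |R(x)|=1, x<0.
x=-1.32: |R|=0.0206
R=−1: 1+7/9x = −1+2/9x ⇒ -5/9x=2 ⇒ x=2/(-5/9)=-3.6000
Confirm numerically:
  x=-3.533: |R|=0.97915 <1
  x=-3.063: |R|=0.82249 <1
  x=-3.001: |R|=0.80036 <1
  x=-1.678: |R|=0.22224 <1
  x=-4.134: |R|=1.15462 >1
  x=-3.958: |R|=1.10582 >1
  x=-3.722: |R|=1.03710 >1
So |R|<1 on (-3.6000, 0).

(-3.6000,0); λ=-1 ⇒ h* = (18/5)/1 = 3.6000.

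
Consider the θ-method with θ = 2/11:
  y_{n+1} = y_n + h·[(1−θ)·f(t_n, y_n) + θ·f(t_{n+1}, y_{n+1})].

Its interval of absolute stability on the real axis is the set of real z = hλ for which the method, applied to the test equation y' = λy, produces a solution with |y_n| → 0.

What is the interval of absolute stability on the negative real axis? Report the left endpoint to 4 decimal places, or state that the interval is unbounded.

z∈(-3.1429,0).

Set f=λy, z=hλ:
  y_{n+1} = y_n + z·[9/11·y_n + 2/11·y_{n+1}] ⇒ (1 − 2/11z)y_{n+1} = (1 + 9/11z)y_n
  R(z) = (1 + 9/11z)/(1 − 2/11z).

Boundary: |R(x)|=1, x<0.
x=-1.5: |R|=0.1786
R=−1: 1+9/11x = −1+2/11x ⇒ -7/11x=2 ⇒ x=2/(-7/11)=-3.1429
Confirm numerically:
  x=-2.967: |R|=0.92731 <1
  x=-2.334: |R|=0.63863 <1
  x=-1.840: |R|=0.37875 <1
  x=-1.562: |R|=0.21651 <1
  x=-3.618: |R|=1.18239 >1
  x=-3.287: |R|=1.05741 >1
Stable set (-3.1429, 0).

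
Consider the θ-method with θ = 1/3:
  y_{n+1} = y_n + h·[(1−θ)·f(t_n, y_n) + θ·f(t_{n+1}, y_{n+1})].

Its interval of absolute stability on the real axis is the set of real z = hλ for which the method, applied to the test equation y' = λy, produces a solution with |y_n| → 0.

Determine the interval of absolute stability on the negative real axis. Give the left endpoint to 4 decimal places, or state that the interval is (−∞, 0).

(-6.0000, 0).

With y'=λy (z=hλ):
  y_{n+1} = y_n + z·[2/3·y_n + 1/3·y_{n+1}] ⇒ (1 − 1/3z)y_{n+1} = (1 + 2/3z)y_n
  so R(z) = (1 + 2/3z)/(1 − 1/3z).

Solve |R(x)|<1 on ℝ⁻.
x=-1.04: |R|=0.2277
R=−1: 1+2/3x = −1+1/3x ⇒ -1/3x=2 ⇒ x=2/(-1/3)=-6.0000
Confirm numerically:
  x=-5.560: |R|=0.94860 <1
  x=-5.313: |R|=0.91736 <1
  x=-2.979: |R|=0.49473 <1
  x=-6.531: |R|=1.05571 >1
  x=-6.500: |R|=1.05263 >1
  x=-6.449: |R|=1.04752 >1
Interval (-6.0000, 0).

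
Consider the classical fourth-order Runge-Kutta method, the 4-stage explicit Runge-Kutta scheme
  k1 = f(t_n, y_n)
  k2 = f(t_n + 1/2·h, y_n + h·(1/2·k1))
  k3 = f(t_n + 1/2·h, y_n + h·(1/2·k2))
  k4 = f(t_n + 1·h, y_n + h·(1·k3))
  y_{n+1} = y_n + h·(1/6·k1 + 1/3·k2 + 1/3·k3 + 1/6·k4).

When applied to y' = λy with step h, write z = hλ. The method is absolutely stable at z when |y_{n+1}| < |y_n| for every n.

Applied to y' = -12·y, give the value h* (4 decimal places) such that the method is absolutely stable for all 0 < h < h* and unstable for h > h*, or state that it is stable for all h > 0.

On y'=λy, z=hλ:
  order 4, 4-stage ⇒ R(z)=1+z+z^2/2+z^3/6+z^4/24
  (e.g. R(-0.51)=0.60076, |R|=0.60076)

Need |R(x)|<1, x<0.
x=-0.51: |R|=0.6008
|R(-2.68)|=0.8525 |R(-2.11)|=0.3763 |R(-1.44)|=0.2783
Bisect:
  x_lo=-3.4377 |R|=2.5193  x_hi=-0.3581 |R|=0.6990
  mid=-1.89792 |R|=0.30434 →hi
  mid=-2.66781 |R|=0.83684 →hi
  mid=-3.05275 |R|=1.48403 →lo
  mid=-2.86028 |R|=1.11907 →lo
  mid=-2.76404 |R|=0.96843 →hi
  mid=-2.81216 |R|=1.04127 →lo
  mid=-2.78810 |R|=1.00424 →lo
  ...
  [-2.78547,-2.78528] ⇒ x*=-2.7853
So |R|<1 on (-2.7853, 0).

(-2.7853,0); λ=-12 ⇒ h* = 0.2321.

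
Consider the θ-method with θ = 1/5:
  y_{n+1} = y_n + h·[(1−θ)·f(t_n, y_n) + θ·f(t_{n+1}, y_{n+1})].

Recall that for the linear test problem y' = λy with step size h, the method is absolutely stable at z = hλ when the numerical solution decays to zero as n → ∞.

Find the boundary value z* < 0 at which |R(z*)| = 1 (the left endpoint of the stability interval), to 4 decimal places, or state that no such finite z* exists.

Test eqn y'=λy, z=hλ:
  y_{n+1} = y_n + z·[4/5·y_n + 1/5·y_{n+1}] ⇒ (1 − 1/5z)y_{n+1} = (1 + 4/5z)y_n
  so R(z) = (1 + 4/5z)/(1 − 1/5z).

Find x<0 with |R(x)|<1.
x=-0.89: |R|=0.2445
R=−1: 1+4/5x = −1+1/5x ⇒ -3/5x=2 ⇒ x=2/(-3/5)=-3.3333
Confirm numerically:
  x=-2.662: |R|=0.73714 <1
  x=-2.099: |R|=0.47838 <1
  x=-1.365: |R|=0.07227 <1
  x=-3.913: |R|=1.19511 >1
  x=-3.883: |R|=1.18564 >1
  x=-3.361: |R|=1.00993 >1
Interval (-3.3333, 0).

z* = -3.3333.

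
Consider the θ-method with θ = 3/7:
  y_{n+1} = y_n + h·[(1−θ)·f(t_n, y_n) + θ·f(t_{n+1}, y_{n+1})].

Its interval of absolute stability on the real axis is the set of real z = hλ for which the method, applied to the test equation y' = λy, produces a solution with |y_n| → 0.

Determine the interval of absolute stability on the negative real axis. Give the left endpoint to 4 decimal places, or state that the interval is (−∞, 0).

Test eqn y'=λy, z=hλ:
  y_{n+1} = y_n + z·[4/7·y_n + 3/7·y_{n+1}] ⇒ (1 − 3/7z)y_{n+1} = (1 + 4/7z)y_n
  Hence R(z) = (1 + 4/7z)/(1 − 3/7z).

Boundary: |R(x)|=1, x<0.
x=-1.47: |R|=0.0982
R=−1: 1+4/7x = −1+3/7x ⇒ -1/7x=2 ⇒ x=2/(-1/7)=-14.0000
Confirm numerically:
  x=-12.957: |R|=0.97726 <1
  x=-11.457: |R|=0.93853 <1
  x=-9.077: |R|=0.85618 <1
  x=-14.321: |R|=1.00642 >1
  x=-14.245: |R|=1.00493 >1
Stable set (-14.0000, 0).

z∈(-14.0000,0).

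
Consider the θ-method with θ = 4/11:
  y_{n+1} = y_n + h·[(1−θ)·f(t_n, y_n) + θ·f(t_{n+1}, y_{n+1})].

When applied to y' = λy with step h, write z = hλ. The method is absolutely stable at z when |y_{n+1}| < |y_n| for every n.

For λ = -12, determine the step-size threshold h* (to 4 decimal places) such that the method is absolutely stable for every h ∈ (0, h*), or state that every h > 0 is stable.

With y'=λy (z=hλ):
  y_{n+1} = y_n + z·[7/11·y_n + 4/11·y_{n+1}] ⇒ (1 − 4/11z)y_{n+1} = (1 + 7/11z)y_n
  ⇒ R(z) = (1 + 7/11z)/(1 − 4/11z).

Solve |R(x)|<1 on ℝ⁻.
x=-1.78: |R|=0.0806
R=−1: 1+7/11x = −1+4/11x ⇒ -3/11x=2 ⇒ x=2/(-3/11)=-7.3333
Confirm numerically:
  x=-4.440: |R|=0.69819 <1
  x=-4.040: |R|=0.63623 <1
  x=-3.600: |R|=0.55906 <1
  x=-7.549: |R|=1.01571 >1
  x=-7.481: |R|=1.01082 >1
  x=-7.448: |R|=1.00843 >1
So |R|<1 on (-7.3333, 0).

(-7.3333,0); λ=-12 ⇒ h* = (22/3)/12 = 0.6111.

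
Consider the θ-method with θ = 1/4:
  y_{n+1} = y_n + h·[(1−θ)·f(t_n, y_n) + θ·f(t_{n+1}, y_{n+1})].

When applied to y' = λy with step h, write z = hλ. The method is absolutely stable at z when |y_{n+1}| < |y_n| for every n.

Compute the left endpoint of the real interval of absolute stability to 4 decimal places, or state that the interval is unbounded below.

z* = -4.0000.

With y'=λy (z=hλ):
  y_{n+1} = y_n + z·[3/4·y_n + 1/4·y_{n+1}] ⇒ (1 − 1/4z)y_{n+1} = (1 + 3/4z)y_n
  R(z) = (1 + 3/4z)/(1 − 1/4z).

Need |R(x)|<1, x<0.
x=-0.49: |R|=0.5635
R=−1: 1+3/4x = −1+1/4x ⇒ -1/2x=2 ⇒ x=2/(-1/2)=-4.0000
Confirm numerically:
  x=-3.573: |R|=0.88723 <1
  x=-3.508: |R|=0.86894 <1
  x=-2.994: |R|=0.71232 <1
  x=-2.507: |R|=0.54111 <1
  x=-4.434: |R|=1.10292 >1
  x=-4.407: |R|=1.09682 >1
Stable set (-4.0000, 0).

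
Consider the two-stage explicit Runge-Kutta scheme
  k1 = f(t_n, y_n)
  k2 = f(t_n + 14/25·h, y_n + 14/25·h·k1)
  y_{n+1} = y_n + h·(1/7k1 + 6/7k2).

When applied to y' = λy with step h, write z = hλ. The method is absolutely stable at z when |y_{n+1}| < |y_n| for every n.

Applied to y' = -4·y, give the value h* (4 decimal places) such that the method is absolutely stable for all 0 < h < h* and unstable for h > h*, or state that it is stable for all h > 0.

Test eqn y'=λy, z=hλ:
  k1=λy_n ⇒ h·k1=z·y_n;  k2=λ(1+14/25z)y_n ⇒ h·k2=z(1+14/25z)y_n
  y_{n+1}/y_n = 1 + 1/7z + 6/7z(1+14/25z) = 1 + z + 12/25z²
  Hence R(z) = 1 + z + 12/25z².

Find x<0 with |R(x)|<1.
x=-1.65: |R|=0.6568
R=1: x+12/25x²=0 ⇒ x=−25/12=-2.0833; min R=1−1/(4·12/25)=0.4792>−1
Confirm numerically:
  x=-1.949: |R|=0.87433 <1
  x=-1.331: |R|=0.51935 <1
  x=-1.225: |R|=0.49530 <1
  x=-2.527: |R|=1.53815 >1
  x=-2.354: |R|=1.30583 >1
Stable set (-2.0833, 0).

(-2.0833,0); λ=-4 ⇒ h* = (25/12)/4 = 0.5208.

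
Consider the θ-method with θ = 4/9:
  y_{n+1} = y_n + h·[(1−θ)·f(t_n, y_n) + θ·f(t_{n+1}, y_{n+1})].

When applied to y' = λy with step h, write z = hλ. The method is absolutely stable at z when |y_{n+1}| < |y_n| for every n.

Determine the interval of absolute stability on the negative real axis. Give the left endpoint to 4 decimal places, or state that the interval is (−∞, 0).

On y'=λy, z=hλ:
  y_{n+1} = y_n + z·[5/9·y_n + 4/9·y_{n+1}] ⇒ (1 − 4/9z)y_{n+1} = (1 + 5/9z)y_n
  so R(z) = (1 + 5/9z)/(1 − 4/9z).

Boundary: |R(x)|=1, x<0.
x=-0.4: |R|=0.6604
R=−1: 1+5/9x = −1+4/9x ⇒ -1/9x=2 ⇒ x=2/(-1/9)=-18.0000
Confirm numerically:
  x=-15.654: |R|=0.96724 <1
  x=-12.127: |R|=0.89788 <1
  x=-7.292: |R|=0.71945 <1
  x=-18.464: |R|=1.00560 >1
  x=-18.248: |R|=1.00302 >1
Interval (-18.0000, 0).

z∈(-18.0000,0).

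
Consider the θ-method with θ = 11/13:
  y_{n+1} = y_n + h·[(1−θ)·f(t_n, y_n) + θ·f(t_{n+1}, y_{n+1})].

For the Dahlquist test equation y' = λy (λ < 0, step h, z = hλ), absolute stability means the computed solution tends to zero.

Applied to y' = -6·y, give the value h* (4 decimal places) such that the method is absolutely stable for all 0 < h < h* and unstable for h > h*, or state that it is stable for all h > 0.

interval (−∞, 0). Any h>0 works for λ=-6.

On y'=λy, z=hλ:
  y_{n+1} = y_n + z·[2/13·y_n + 11/13·y_{n+1}] ⇒ (1 − 11/13z)y_{n+1} = (1 + 2/13z)y_n
  Hence R(z) = (1 + 2/13z)/(1 − 11/13z).

Find x<0 with |R(x)|<1.
x=-1.07: |R|=0.4384
x=-2: |R|=0.2571
x=-10: |R|=0.0569
x=-100: |R|=0.1680
θ=11/13≥1/2 ⇒ |1+2/13x|<|1−11/13x| ∀x<0 ⇒ stable on all of ℝ⁻.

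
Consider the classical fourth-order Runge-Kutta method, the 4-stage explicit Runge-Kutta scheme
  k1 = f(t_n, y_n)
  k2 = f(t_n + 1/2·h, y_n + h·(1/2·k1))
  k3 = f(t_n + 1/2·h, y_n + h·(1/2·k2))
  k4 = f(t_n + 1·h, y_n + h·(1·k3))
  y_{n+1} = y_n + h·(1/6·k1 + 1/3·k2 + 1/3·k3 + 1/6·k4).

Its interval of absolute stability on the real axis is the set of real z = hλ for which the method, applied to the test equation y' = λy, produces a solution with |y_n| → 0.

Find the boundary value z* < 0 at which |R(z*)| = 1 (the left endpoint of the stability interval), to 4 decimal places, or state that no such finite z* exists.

z* = -2.7853.

Set f=λy, z=hλ:
  order 4, 4-stage ⇒ R(z)=1+z+z^2/2+z^3/6+z^4/24
  (e.g. R(-1.18)=0.32314, |R|=0.32314)

Find x<0 with |R(x)|<1.
x=-1.18: |R|=0.3231
|R(-2.81)|=1.0379 |R(-2.38)|=0.5422 |R(-0.79)|=0.4561
Bisect:
  x_lo=-3.2250 |R|=1.8922  x_hi=-0.2406 |R|=0.7862
  mid=-1.73280 |R|=0.27700 →hi
  mid=-2.47891 |R|=0.62815 →hi
  mid=-2.85197 |R|=1.10526 →lo
  mid=-2.66544 |R|=0.83383 →hi
  mid=-2.75870 |R|=0.96064 →hi
  mid=-2.80534 |R|=1.03064 →lo
  mid=-2.78202 |R|=0.99507 →hi
  mid=-2.79368 |R|=1.01271 →lo
  mid=-2.78785 |R|=1.00386 →lo
  ...
  [-2.78530,-2.78512] ⇒ x*=-2.7853
So |R|<1 on (-2.7853, 0).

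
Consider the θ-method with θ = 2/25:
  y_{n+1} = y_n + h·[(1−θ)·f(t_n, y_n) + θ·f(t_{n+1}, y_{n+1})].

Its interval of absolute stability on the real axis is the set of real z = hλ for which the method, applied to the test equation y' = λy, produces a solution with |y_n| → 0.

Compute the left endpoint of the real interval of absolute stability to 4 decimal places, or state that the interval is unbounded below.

Set f=λy, z=hλ:
  y_{n+1} = y_n + z·[23/25·y_n + 2/25·y_{n+1}] ⇒ (1 − 2/25z)y_{n+1} = (1 + 23/25z)y_n
  R(z) = (1 + 23/25z)/(1 − 2/25z).

Boundary: |R(x)|=1, x<0.
x=-1.14: |R|=0.0447
R=−1: 1+23/25x = −1+2/25x ⇒ -21/25x=2 ⇒ x=2/(-21/25)=-2.3810
Confirm numerically:
  x=-1.539: |R|=0.37029 <1
  x=-1.235: |R|=0.12395 <1
  x=-1.095: |R|=0.00680 <1
  x=-2.830: |R|=1.30757 >1
  x=-2.681: |R|=1.20753 >1
  x=-2.648: |R|=1.18511 >1
Stable set (-2.3810, 0).

left endpoint -2.3810.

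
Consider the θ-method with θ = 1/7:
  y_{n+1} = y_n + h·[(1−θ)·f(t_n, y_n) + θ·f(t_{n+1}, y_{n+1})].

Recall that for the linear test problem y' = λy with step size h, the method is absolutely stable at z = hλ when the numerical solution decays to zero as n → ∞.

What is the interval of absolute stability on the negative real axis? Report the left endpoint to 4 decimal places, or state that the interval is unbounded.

z∈(-2.8000,0).

Test eqn y'=λy, z=hλ:
  y_{n+1} = y_n + z·[6/7·y_n + 1/7·y_{n+1}] ⇒ (1 − 1/7z)y_{n+1} = (1 + 6/7z)y_n
  Hence R(z) = (1 + 6/7z)/(1 − 1/7z).

Solve |R(x)|<1 on ℝ⁻.
x=-0.57: |R|=0.4729
R=−1: 1+6/7x = −1+1/7x ⇒ -5/7x=2 ⇒ x=2/(-5/7)=-2.8000
Confirm numerically:
  x=-2.217: |R|=0.68374 <1
  x=-1.865: |R|=0.47265 <1
  x=-1.585: |R|=0.29237 <1
  x=-3.365: |R|=1.27255 >1
  x=-3.040: |R|=1.11952 >1
  x=-2.820: |R|=1.01018 >1
Interval (-2.8000, 0).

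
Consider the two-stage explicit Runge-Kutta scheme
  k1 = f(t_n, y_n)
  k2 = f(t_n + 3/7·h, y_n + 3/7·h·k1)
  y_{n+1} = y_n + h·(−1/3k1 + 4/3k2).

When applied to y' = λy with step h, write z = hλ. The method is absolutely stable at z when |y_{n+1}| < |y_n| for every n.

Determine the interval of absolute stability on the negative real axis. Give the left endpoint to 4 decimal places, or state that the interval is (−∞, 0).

(-1.7500, 0).

Test eqn y'=λy, z=hλ:
  k1=λy_n ⇒ h·k1=z·y_n;  k2=λ(1+3/7z)y_n ⇒ h·k2=z(1+3/7z)y_n
  y_{n+1}/y_n = 1 − 1/3z + 4/3z(1+3/7z) = 1 + z + 4/7z²
  ⇒ R(z) = 1 + z + 4/7z².

Solve |R(x)|<1 on ℝ⁻.
x=-1.02: |R|=0.5745
R=1: x+4/7x²=0 ⇒ x=−7/4=-1.7500; min R=1−1/(4·4/7)=0.5625>−1
Confirm numerically:
  x=-1.046: |R|=0.57921 <1
  x=-0.872: |R|=0.56251 <1
  x=-0.838: |R|=0.56328 <1
  x=-2.335: |R|=1.78056 >1
  x=-1.804: |R|=1.05567 >1
Stable set (-1.7500, 0).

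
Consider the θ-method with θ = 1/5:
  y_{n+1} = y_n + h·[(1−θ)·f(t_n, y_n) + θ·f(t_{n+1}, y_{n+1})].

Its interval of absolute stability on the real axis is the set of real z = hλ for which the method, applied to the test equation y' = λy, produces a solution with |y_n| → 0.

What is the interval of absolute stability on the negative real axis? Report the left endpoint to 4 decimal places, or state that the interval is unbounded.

Set f=λy, z=hλ:
  y_{n+1} = y_n + z·[4/5·y_n + 1/5·y_{n+1}] ⇒ (1 − 1/5z)y_{n+1} = (1 + 4/5z)y_n
  ⇒ R(z) = (1 + 4/5z)/(1 − 1/5z).

Need |R(x)|<1, x<0.
x=-1.31: |R|=0.0380
R=−1: 1+4/5x = −1+1/5x ⇒ -3/5x=2 ⇒ x=2/(-3/5)=-3.3333
Confirm numerically:
  x=-3.293: |R|=0.98541 <1
  x=-2.994: |R|=0.87265 <1
  x=-1.380: |R|=0.08150 <1
  x=-3.518: |R|=1.06504 >1
  x=-3.451: |R|=1.04177 >1
Interval (-3.3333, 0).

(-3.3333, 0).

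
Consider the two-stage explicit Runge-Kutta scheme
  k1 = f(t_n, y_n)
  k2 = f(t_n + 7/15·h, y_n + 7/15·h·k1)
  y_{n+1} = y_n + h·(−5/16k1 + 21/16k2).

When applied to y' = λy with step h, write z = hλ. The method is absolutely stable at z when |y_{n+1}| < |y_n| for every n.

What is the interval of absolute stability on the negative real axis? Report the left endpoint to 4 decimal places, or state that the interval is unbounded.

Test eqn y'=λy, z=hλ:
  k1=λy_n ⇒ h·k1=z·y_n;  k2=λ(1+7/15z)y_n ⇒ h·k2=z(1+7/15z)y_n
  y_{n+1}/y_n = 1 − 5/16z + 21/16z(1+7/15z) = 1 + z + 49/80z²
  Hence R(z) = 1 + z + 49/80z².

Solve |R(x)|<1 on ℝ⁻.
x=-1.19: |R|=0.6774
R=1: x+49/80x²=0 ⇒ x=−80/49=-1.6327; min R=1−1/(4·49/80)=0.5918>−1
Confirm numerically:
  x=-1.548: |R|=0.91974 <1
  x=-1.184: |R|=0.67464 <1
  x=-1.121: |R|=0.64869 <1
  x=-0.677: |R|=0.60373 <1
  x=-2.188: |R|=1.74425 >1
  x=-2.135: |R|=1.65691 >1
  x=-1.974: |R|=1.41271 >1
Stable set (-1.6327, 0).

(-1.6327, 0).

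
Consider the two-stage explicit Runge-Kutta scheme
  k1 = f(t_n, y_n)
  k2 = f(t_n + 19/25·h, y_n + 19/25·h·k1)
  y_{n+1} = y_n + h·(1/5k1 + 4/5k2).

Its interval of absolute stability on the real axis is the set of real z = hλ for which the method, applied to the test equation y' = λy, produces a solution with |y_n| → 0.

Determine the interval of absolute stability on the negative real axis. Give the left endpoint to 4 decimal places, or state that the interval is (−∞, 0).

Test eqn y'=λy, z=hλ:
  k1=λy_n ⇒ h·k1=z·y_n;  k2=λ(1+19/25z)y_n ⇒ h·k2=z(1+19/25z)y_n
  y_{n+1}/y_n = 1 + 1/5z + 4/5z(1+19/25z) = 1 + z + 76/125z²
  Hence R(z) = 1 + z + 76/125z².

Boundary: |R(x)|=1, x<0.
x=-1.38: |R|=0.7779
R=1: x+76/125x²=0 ⇒ x=−125/76=-1.6447; min R=1−1/(4·76/125)=0.5888>−1
Confirm numerically:
  x=-1.597: |R|=0.95365 <1
  x=-1.262: |R|=0.70633 <1
  x=-0.772: |R|=0.59036 <1
  x=-2.144: |R|=1.65082 >1
  x=-2.131: |R|=1.63003 >1
Stable set (-1.6447, 0).

z∈(-1.6447,0).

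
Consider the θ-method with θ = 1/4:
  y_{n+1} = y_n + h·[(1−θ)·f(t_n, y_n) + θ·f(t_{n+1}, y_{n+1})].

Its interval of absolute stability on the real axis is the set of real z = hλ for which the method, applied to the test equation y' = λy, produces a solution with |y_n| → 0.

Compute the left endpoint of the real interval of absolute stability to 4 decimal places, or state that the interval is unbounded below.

left endpoint -4.0000.

On y'=λy, z=hλ:
  y_{n+1} = y_n + z·[3/4·y_n + 1/4·y_{n+1}] ⇒ (1 − 1/4z)y_{n+1} = (1 + 3/4z)y_n
  so R(z) = (1 + 3/4z)/(1 − 1/4z).

Solve |R(x)|<1 on ℝ⁻.
x=-1.71: |R|=0.1979
R=−1: 1+3/4x = −1+1/4x ⇒ -1/2x=2 ⇒ x=2/(-1/2)=-4.0000
Confirm numerically:
  x=-3.166: |R|=0.76723 <1
  x=-2.516: |R|=0.54451 <1
  x=-1.665: |R|=0.17564 <1
  x=-4.510: |R|=1.11986 >1
  x=-4.501: |R|=1.11787 >1
Interval (-4.0000, 0).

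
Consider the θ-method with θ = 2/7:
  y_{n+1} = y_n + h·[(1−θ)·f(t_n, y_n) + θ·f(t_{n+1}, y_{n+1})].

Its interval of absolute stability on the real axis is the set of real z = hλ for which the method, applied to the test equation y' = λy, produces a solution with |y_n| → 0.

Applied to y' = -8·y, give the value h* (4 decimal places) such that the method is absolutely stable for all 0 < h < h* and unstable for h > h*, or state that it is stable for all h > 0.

(-4.6667,0); λ=-8 ⇒ h* = (14/3)/8 = 0.5833.

Test eqn y'=λy, z=hλ:
  y_{n+1} = y_n + z·[5/7·y_n + 2/7·y_{n+1}] ⇒ (1 − 2/7z)y_{n+1} = (1 + 5/7z)y_n
  Hence R(z) = (1 + 5/7z)/(1 − 2/7z).

Solve |R(x)|<1 on ℝ⁻.
x=-0.44: |R|=0.6091
R=−1: 1+5/7x = −1+2/7x ⇒ -3/7x=2 ⇒ x=2/(-3/7)=-4.6667
Confirm numerically:
  x=-4.114: |R|=0.89112 <1
  x=-2.708: |R|=0.52674 <1
  x=-2.081: |R|=0.30505 <1
  x=-4.824: |R|=1.02835 >1
  x=-4.815: |R|=1.02676 >1
Stable set (-4.6667, 0).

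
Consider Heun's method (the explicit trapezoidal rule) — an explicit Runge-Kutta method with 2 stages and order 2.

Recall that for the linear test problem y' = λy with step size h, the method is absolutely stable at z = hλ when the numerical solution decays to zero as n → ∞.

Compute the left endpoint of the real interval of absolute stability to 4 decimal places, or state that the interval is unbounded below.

left endpoint -2.0000.

With y'=λy (z=hλ):
  order 2, 2-stage ⇒ R(z)=1+z+z^2/2
  (e.g. R(-0.55)=0.60125, |R|=0.60125)

Boundary: |R(x)|=1, x<0.
x=-0.55: |R|=0.6013
|R(-2.3)|=1.3450 |R(-1.83)|=0.8445 |R(-1.33)|=0.5544
Bisect:
  x_lo=-2.7270 |R|=1.9912  x_hi=-0.3562 |R|=0.7072
  mid=-1.54161 |R|=0.64667 →hi
  mid=-2.13429 |R|=1.14331 →lo
  mid=-1.83795 |R|=0.85108 →hi
  mid=-1.98612 |R|=0.98622 →hi
  mid=-2.06021 |R|=1.06202 →lo
  mid=-2.02316 |R|=1.02343 →lo
  mid=-2.00464 |R|=1.00465 →lo
  mid=-1.99538 |R|=0.99539 →hi
  ...
  [-2.00001,-1.99987] ⇒ x*=-2.0000
Interval (-2.0000, 0).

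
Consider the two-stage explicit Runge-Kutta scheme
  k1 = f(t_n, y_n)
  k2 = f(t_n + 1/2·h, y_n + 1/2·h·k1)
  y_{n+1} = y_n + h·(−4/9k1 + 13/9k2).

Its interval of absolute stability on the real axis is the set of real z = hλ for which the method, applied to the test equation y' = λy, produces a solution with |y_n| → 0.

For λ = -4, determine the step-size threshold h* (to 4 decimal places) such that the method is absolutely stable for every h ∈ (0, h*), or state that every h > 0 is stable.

With y'=λy (z=hλ):
  k1=λy_n ⇒ h·k1=z·y_n;  k2=λ(1+1/2z)y_n ⇒ h·k2=z(1+1/2z)y_n
  y_{n+1}/y_n = 1 − 4/9z + 13/9z(1+1/2z) = 1 + z + 13/18z²
  so R(z) = 1 + z + 13/18z².

Boundary: |R(x)|=1, x<0.
x=-0.93: |R|=0.6946
R=1: x+13/18x²=0 ⇒ x=−18/13=-1.3846; min R=1−1/(4·13/18)=0.6538>−1
Confirm numerically:
  x=-1.259: |R|=0.88578 <1
  x=-1.219: |R|=0.85419 <1
  x=-0.798: |R|=0.66191 <1
  x=-1.967: |R|=1.82734 >1
  x=-1.512: |R|=1.13910 >1
Stable set (-1.3846, 0).

(-1.3846,0); λ=-4 ⇒ h* = (18/13)/4 = 0.3462.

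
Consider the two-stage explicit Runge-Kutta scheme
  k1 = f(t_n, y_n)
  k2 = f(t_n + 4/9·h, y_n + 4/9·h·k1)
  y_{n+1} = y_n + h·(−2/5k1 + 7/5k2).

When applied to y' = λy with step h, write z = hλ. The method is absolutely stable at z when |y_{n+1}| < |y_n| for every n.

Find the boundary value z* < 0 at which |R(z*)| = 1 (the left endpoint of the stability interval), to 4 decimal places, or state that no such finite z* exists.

left endpoint -1.6071.

On y'=λy, z=hλ:
  k1=λy_n ⇒ h·k1=z·y_n;  k2=λ(1+4/9z)y_n ⇒ h·k2=z(1+4/9z)y_n
  y_{n+1}/y_n = 1 − 2/5z + 7/5z(1+4/9z) = 1 + z + 28/45z²
  so R(z) = 1 + z + 28/45z².

Need |R(x)|<1, x<0.
x=-1.29: |R|=0.7454
R=1: x+28/45x²=0 ⇒ x=−45/28=-1.6071; min R=1−1/(4·28/45)=0.5982>−1
Confirm numerically:
  x=-1.444: |R|=0.85342 <1
  x=-1.357: |R|=0.78879 <1
  x=-1.232: |R|=0.71242 <1
  x=-0.929: |R|=0.60800 <1
  x=-1.990: |R|=1.47406 >1
  x=-1.667: |R|=1.06209 >1
So |R|<1 on (-1.6071, 0).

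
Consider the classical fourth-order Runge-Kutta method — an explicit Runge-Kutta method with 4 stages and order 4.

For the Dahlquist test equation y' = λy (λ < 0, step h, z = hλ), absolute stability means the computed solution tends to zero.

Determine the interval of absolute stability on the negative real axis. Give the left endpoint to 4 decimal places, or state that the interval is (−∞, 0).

On y'=λy, z=hλ:
  order 4, 4-stage ⇒ R(z)=1+z+z^2/2+z^3/6+z^4/24
  (e.g. R(-0.68)=0.50770, |R|=0.50770)

Need |R(x)|<1, x<0.
x=-0.68: |R|=0.5077
|R(-2.77)|=0.9772 |R(-1.35)|=0.2896 |R(-0.58)|=0.5604
Bisect:
  x_lo=-3.6635 |R|=3.3577  x_hi=-0.1525 |R|=0.8586
  mid=-1.90799 |R|=0.30677 →hi
  mid=-2.78575 |R|=1.00068 →lo
  mid=-2.34687 |R|=0.51667 →hi
  mid=-2.56631 |R|=0.71701 →hi
  mid=-2.67603 |R|=0.84738 →hi
  mid=-2.73089 |R|=0.92102 →hi
  mid=-2.75832 |R|=0.96008 →hi
  mid=-2.77203 |R|=0.98019 →hi
  mid=-2.77889 |R|=0.99039 →hi
  ...
  [-2.78532,-2.78510] ⇒ x*=-2.7853
Stable set (-2.7853, 0).

(-2.7853, 0).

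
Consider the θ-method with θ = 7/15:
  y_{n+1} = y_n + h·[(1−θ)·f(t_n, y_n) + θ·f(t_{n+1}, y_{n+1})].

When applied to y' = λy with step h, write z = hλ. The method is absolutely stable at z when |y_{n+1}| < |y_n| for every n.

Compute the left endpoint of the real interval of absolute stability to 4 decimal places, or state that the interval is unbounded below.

Set f=λy, z=hλ:
  y_{n+1} = y_n + z·[8/15·y_n + 7/15·y_{n+1}] ⇒ (1 − 7/15z)y_{n+1} = (1 + 8/15z)y_n
  so R(z) = (1 + 8/15z)/(1 − 7/15z).

Solve |R(x)|<1 on ℝ⁻.
x=-0.71: |R|=0.4667
R=−1: 1+8/15x = −1+7/15x ⇒ -1/15x=2 ⇒ x=2/(-1/15)=-30.0000
Confirm numerically:
  x=-29.110: |R|=0.99593 <1
  x=-24.975: |R|=0.97353 <1
  x=-22.494: |R|=0.95648 <1
  x=-30.508: |R|=1.00222 >1
  x=-30.102: |R|=1.00045 >1
Stable set (-30.0000, 0).

z* = -30.0000.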